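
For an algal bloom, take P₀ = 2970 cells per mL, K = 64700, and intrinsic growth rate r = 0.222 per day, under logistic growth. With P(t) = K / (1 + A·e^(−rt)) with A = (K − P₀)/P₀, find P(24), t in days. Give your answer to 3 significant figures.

A = (64700 − 2970)/2970 = 20.78451
P(24) = 64700 / (1 + 20.78451·e^(−0.222·24)) = 64700 / (1 + 20.78451·0.004854)
= 64700 / 1.10088 ≈ 58770.99

≈ 58,800 cells per mL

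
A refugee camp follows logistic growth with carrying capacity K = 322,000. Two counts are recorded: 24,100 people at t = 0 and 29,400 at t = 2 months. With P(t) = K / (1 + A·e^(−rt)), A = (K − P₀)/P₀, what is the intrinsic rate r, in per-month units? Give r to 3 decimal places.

r ≈ 0.108 per month

A = (322000 − 24100)/24100 = 12.361
29400 = 322000/(1 + 12.361·e^(−r·2)) → e^(−2r) = (10.95238 − 1)/12.361 = 0.805144
r = −ln(0.805144)/2 = 0.21673/2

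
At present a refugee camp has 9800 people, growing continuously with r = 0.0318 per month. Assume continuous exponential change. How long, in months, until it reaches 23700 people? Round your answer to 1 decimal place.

23700 = 9800 · e^(0.0318·t)
t = ln(23700/9800) / 0.0318 = ln(2.41837) / 0.0318 = 0.88309 / 0.0318

t ≈ 27.8 months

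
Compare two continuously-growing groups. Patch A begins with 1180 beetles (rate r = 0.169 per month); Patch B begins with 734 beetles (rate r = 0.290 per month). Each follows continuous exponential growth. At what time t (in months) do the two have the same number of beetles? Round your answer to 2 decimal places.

t ≈ 3.92 months

1180·e^(0.169t) = 734·e^(0.29t)
1180/734 = e^((0.29 − 0.169)t) → ln(1.60763) = 0.121·t
t = 0.47476 / 0.121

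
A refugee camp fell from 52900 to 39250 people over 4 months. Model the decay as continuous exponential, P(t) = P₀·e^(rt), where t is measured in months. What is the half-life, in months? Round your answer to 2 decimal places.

half-life ≈ 9.29 months

r = ln(39250/52900) / 4 = ln(0.74197) / 4 ≈ -0.074613 per month
half-life = ln 2 / |r| = 0.69315 / 0.074613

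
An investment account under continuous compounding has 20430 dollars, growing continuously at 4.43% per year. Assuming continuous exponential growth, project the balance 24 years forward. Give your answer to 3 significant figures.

≈ 59,200 dollars

P(24) = 20430 · e^(0.0443·24) = 20430 · e^(1.0632)
= 20430 · 2.89562 ≈ 59157.56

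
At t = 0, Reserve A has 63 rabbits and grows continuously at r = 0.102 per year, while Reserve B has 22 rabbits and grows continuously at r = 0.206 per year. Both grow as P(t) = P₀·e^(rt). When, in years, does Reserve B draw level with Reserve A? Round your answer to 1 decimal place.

63·e^(0.102t) = 22·e^(0.206t)
63/22 = e^((0.206 − 0.102)t) → ln(2.86364) = 0.104·t
t = 1.05209 / 0.104

t ≈ 10.1 years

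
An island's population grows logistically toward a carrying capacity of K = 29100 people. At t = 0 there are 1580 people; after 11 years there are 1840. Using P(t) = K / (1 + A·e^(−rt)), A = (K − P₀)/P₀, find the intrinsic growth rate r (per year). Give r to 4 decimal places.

r ≈ 0.0147 per year

A = (29100 − 1580)/1580 = 17.41772
1840 = 29100/(1 + 17.41772·e^(−r·11)) → e^(−11r) = (15.81522 − 1)/17.41772 = 0.850583
r = −ln(0.850583)/11 = 0.16183/11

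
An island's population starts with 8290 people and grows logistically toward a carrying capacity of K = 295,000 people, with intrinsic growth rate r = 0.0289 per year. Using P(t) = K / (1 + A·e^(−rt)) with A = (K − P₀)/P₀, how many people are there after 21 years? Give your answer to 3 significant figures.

≈ 14,900 people

A = (295000 − 8290)/8290 = 34.58504
P(21) = 295000 / (1 + 34.58504·e^(−0.0289·21)) = 295000 / (1 + 34.58504·0.545038)
= 295000 / 19.85016 ≈ 14861.34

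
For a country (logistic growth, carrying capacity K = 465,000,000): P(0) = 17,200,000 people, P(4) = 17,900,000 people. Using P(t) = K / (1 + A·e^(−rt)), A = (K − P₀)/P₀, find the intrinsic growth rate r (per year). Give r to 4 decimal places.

r ≈ 0.0104 per year

A = (465000000 − 17200000)/17200000 = 26.03488
17900000 = 465000000/(1 + 26.03488·e^(−r·4)) → e^(−4r) = (25.97765 − 1)/26.03488 = 0.959392
r = −ln(0.959392)/4 = 0.04146/4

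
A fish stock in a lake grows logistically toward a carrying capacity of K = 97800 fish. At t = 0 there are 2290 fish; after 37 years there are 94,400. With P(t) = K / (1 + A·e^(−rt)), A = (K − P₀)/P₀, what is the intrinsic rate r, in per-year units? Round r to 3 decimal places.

A = (97800 − 2290)/2290 = 41.70742
94400 = 97800/(1 + 41.70742·e^(−r·37)) → e^(−37r) = (1.03602 − 1)/41.70742 = 0.000864
r = −ln(0.000864)/37 = 7.05444/37

r ≈ 0.191 per year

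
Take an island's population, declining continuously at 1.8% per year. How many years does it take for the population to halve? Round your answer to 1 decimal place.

half-life ≈ 38.5 years

half-life = ln(2) / |r| = 0.69315 / 0.018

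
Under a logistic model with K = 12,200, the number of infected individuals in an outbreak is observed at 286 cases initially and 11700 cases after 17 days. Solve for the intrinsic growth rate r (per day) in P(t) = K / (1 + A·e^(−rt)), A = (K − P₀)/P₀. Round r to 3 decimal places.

r ≈ 0.405 per day

A = (12200 − 286)/286 = 41.65734
11700 = 12200/(1 + 41.65734·e^(−r·17)) → e^(−17r) = (1.04274 − 1)/41.65734 = 0.001026
r = −ln(0.001026)/17 = 6.88221/17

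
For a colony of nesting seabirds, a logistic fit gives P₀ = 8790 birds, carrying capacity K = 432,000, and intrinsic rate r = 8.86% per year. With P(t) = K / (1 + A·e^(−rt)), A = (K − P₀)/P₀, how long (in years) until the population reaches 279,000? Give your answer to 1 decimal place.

A = (432000 − 8790)/8790 = 48.14676
279000 = 432000/(1 + 48.14676·e^(−0.0886t)) → 1 + 48.14676·e^(−0.0886t) = 1.54839
e^(−0.0886t) = 0.01139 → t = ln(87.79703)/0.0886 = 4.47503/0.0886

t ≈ 50.5 years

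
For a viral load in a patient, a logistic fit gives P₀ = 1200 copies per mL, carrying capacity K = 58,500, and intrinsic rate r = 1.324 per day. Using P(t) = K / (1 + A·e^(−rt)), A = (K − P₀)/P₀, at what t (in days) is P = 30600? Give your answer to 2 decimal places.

t ≈ 2.99 days

A = (58500 − 1200)/1200 = 47.75
30600 = 58500/(1 + 47.75·e^(−1.324t)) → 1 + 47.75·e^(−1.324t) = 1.91176
e^(−1.324t) = 0.019095 → t = ln(52.37097)/1.324 = 3.95835/1.324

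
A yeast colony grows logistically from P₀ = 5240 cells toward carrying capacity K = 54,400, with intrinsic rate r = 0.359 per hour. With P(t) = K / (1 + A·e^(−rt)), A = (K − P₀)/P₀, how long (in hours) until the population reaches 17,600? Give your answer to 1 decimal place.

t ≈ 4.2 hours

A = (54400 − 5240)/5240 = 9.38168
17600 = 54400/(1 + 9.38168·e^(−0.359t)) → 1 + 9.38168·e^(−0.359t) = 3.09091
e^(−0.359t) = 0.222872 → t = ln(4.48689)/0.359 = 1.50116/0.359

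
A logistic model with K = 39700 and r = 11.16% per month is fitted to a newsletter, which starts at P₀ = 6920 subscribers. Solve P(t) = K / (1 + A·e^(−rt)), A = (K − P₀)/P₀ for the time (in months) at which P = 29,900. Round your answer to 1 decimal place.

t ≈ 23.9 months

A = (39700 − 6920)/6920 = 4.73699
29900 = 39700/(1 + 4.73699·e^(−0.1116t)) → 1 + 4.73699·e^(−0.1116t) = 1.32776
e^(−0.1116t) = 0.069191 → t = ln(14.45267)/0.1116 = 2.67088/0.1116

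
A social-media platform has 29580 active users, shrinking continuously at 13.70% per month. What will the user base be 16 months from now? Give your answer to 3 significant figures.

P(16) = 29580 · e^(-0.137·16) = 29580 · e^(-2.192)
= 29580 · 0.11169 ≈ 3303.88

≈ 3,300 active users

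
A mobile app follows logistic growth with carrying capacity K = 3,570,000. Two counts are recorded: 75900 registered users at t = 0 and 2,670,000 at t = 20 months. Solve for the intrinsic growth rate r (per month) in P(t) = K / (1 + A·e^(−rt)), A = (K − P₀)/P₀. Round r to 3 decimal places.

A = (3570000 − 75900)/75900 = 46.03557
2670000 = 3570000/(1 + 46.03557·e^(−r·20)) → e^(−20r) = (1.33708 − 1)/46.03557 = 0.007322
r = −ln(0.007322)/20 = 4.91685/20

r ≈ 0.246 per month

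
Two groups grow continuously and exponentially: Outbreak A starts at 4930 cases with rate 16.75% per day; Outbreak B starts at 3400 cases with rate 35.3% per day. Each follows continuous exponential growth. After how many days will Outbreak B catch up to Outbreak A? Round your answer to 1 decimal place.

t ≈ 2.0 days

4930·e^(0.1675t) = 3400·e^(0.353t)
4930/3400 = e^((0.353 − 0.1675)t) → ln(1.45) = 0.1855·t
t = 0.37156 / 0.1855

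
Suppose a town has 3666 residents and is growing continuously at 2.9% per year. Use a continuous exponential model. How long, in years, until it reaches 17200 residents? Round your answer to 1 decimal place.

17200 = 3666 · e^(0.029·t)
t = ln(17200/3666) / 0.029 = ln(4.69176) / 0.029 = 1.54581 / 0.029

t ≈ 53.3 years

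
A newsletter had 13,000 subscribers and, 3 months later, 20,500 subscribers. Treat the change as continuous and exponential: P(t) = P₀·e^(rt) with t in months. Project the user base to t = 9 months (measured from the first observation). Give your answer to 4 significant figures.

r = ln(20500/13000) / 3 ≈ 0.151825 per month
P(9) = 13000 · e^(0.151825·9) = 13000 · 3.92131 ≈ 50977.07

≈ 50,980 subscribers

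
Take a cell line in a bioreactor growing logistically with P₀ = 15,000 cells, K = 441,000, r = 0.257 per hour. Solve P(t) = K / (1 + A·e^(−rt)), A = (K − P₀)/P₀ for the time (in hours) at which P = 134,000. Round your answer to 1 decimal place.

A = (441000 − 15000)/15000 = 28.4
134000 = 441000/(1 + 28.4·e^(−0.257t)) → 1 + 28.4·e^(−0.257t) = 3.29104
e^(−0.257t) = 0.080671 → t = ln(12.39609)/0.257 = 2.51738/0.257

t ≈ 9.8 hours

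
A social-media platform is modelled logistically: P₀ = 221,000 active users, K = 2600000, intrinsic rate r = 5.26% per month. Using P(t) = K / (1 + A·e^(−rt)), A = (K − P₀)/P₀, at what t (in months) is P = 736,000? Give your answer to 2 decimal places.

A = (2600000 − 221000)/221000 = 10.76471
736000 = 2600000/(1 + 10.76471·e^(−0.0526t)) → 1 + 10.76471·e^(−0.0526t) = 3.53261
e^(−0.0526t) = 0.23527 → t = ln(4.25044)/0.0526 = 1.44702/0.0526

t ≈ 27.51 months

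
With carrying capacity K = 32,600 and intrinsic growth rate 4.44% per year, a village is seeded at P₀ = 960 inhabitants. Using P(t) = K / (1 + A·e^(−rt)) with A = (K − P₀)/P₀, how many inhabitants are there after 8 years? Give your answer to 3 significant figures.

A = (32600 − 960)/960 = 32.95833
P(8) = 32600 / (1 + 32.95833·e^(−0.0444·8)) = 32600 / (1 + 32.95833·0.701033)
= 32600 / 24.10489 ≈ 1352.42

≈ 1,350 inhabitants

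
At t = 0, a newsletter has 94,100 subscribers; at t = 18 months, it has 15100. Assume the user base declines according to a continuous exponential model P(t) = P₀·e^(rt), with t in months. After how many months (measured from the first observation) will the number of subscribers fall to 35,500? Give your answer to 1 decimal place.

t ≈ 9.6 months

r = ln(15100/94100) / 18 ≈ -0.101648 per month
t = ln(35500/94100) / r = -0.97483 / -0.101648 ≈ 9.59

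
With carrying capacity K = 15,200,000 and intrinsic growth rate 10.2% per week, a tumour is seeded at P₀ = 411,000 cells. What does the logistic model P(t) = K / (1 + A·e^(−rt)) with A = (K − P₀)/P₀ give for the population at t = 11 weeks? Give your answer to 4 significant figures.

A = (15200000 − 411000)/411000 = 35.98297
P(11) = 15200000 / (1 + 35.98297·e^(−0.102·11)) = 15200000 / (1 + 35.98297·0.325628)
= 15200000 / 12.71706 ≈ 1195245

≈ 1,195,000 cells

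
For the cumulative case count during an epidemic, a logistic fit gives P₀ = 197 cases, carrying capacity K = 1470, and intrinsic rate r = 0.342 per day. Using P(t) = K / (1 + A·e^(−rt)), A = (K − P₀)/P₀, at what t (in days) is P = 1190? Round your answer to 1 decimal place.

t ≈ 9.7 days

A = (1470 − 197)/197 = 6.46193
1190 = 1470/(1 + 6.46193·e^(−0.342t)) → 1 + 6.46193·e^(−0.342t) = 1.23529
e^(−0.342t) = 0.036412 → t = ln(27.4632)/0.342 = 3.31285/0.342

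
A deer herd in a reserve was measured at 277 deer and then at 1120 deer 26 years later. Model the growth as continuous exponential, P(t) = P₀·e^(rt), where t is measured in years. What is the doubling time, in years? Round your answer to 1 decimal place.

doubling time ≈ 12.9 years

r = ln(1120/277) / 26 = ln(4.04332) / 26 ≈ 0.053733 per year
doubling time = ln 2 / |r| = 0.69315 / 0.053733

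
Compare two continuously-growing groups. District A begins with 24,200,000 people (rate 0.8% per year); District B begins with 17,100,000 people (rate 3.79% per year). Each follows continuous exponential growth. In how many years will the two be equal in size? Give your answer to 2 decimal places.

24200000·e^(0.008t) = 17100000·e^(0.0379t)
24200000/17100000 = e^((0.0379 − 0.008)t) → ln(1.4152) = 0.0299·t
t = 0.34727 / 0.0299

t ≈ 11.61 years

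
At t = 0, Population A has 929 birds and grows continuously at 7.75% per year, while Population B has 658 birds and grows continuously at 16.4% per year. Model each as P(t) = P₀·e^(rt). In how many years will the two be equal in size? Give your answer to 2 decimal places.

929·e^(0.0775t) = 658·e^(0.164t)
929/658 = e^((0.164 − 0.0775)t) → ln(1.41185) = 0.0865·t
t = 0.3449 / 0.0865

t ≈ 3.99 years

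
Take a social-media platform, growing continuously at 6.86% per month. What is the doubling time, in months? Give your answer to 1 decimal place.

doubling time = ln(2) / |r| = 0.69315 / 0.0686

doubling time ≈ 10.1 months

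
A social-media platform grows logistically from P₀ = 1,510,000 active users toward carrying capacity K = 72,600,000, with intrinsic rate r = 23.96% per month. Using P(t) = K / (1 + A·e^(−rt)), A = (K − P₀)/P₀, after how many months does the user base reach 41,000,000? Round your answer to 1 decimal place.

t ≈ 17.2 months

A = (72600000 − 1510000)/1510000 = 47.07947
41000000 = 72600000/(1 + 47.07947·e^(−0.2396t)) → 1 + 47.07947·e^(−0.2396t) = 1.77073
e^(−0.2396t) = 0.016371 → t = ln(61.08412)/0.2396 = 4.11225/0.2396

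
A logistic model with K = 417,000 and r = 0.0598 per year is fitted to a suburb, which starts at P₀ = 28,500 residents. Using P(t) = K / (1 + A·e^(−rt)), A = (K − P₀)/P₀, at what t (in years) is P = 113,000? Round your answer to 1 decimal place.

t ≈ 27.1 years

A = (417000 − 28500)/28500 = 13.63158
113000 = 417000/(1 + 13.63158·e^(−0.0598t)) → 1 + 13.63158·e^(−0.0598t) = 3.69027
e^(−0.0598t) = 0.197355 → t = ln(5.067)/0.0598 = 1.62275/0.0598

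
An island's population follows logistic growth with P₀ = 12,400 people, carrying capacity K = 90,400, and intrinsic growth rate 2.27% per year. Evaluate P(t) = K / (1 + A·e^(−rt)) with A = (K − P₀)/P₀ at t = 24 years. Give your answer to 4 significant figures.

≈ 19,450 people

A = (90400 − 12400)/12400 = 6.29032
P(24) = 90400 / (1 + 6.29032·e^(−0.0227·24)) = 90400 / (1 + 6.29032·0.579958)
= 90400 / 4.64812 ≈ 19448.72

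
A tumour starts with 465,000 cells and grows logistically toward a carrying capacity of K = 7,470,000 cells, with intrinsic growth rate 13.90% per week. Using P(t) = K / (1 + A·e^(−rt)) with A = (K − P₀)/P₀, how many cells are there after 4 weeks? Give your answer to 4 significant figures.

≈ 774,900 cells

A = (7470000 − 465000)/465000 = 15.06452
P(4) = 7470000 / (1 + 15.06452·e^(−0.139·4)) = 7470000 / (1 + 15.06452·0.573498)
= 7470000 / 9.63948 ≈ 774938.31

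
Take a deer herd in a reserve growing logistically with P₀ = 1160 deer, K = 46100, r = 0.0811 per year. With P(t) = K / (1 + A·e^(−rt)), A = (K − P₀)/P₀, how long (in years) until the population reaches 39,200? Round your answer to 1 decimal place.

t ≈ 66.5 years

A = (46100 − 1160)/1160 = 38.74138
39200 = 46100/(1 + 38.74138·e^(−0.0811t)) → 1 + 38.74138·e^(−0.0811t) = 1.17602
e^(−0.0811t) = 0.004543 → t = ln(220.09595)/0.0811 = 5.39406/0.0811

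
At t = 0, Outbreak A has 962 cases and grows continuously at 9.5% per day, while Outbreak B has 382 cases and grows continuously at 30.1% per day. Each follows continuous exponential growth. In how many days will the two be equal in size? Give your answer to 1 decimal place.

t ≈ 4.5 days

962·e^(0.095t) = 382·e^(0.301t)
962/382 = e^((0.301 − 0.095)t) → ln(2.51832) = 0.206·t
t = 0.92359 / 0.206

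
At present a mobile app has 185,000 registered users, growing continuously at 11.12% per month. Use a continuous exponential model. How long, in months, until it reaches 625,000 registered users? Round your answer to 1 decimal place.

625000 = 185000 · e^(0.1112·t)
t = ln(625000/185000) / 0.1112 = ln(3.37838) / 0.1112 = 1.2174 / 0.1112

t ≈ 10.9 months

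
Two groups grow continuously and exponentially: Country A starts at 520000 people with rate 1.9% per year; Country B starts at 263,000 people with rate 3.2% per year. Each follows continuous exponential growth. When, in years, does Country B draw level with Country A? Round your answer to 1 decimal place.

520000·e^(0.019t) = 263000·e^(0.032t)
520000/263000 = e^((0.032 − 0.019)t) → ln(1.97719) = 0.013·t
t = 0.68167 / 0.013

t ≈ 52.4 years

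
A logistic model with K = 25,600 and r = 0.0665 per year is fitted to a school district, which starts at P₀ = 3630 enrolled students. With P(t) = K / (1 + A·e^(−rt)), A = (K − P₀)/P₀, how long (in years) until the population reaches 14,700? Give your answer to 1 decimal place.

t ≈ 31.6 years

A = (25600 − 3630)/3630 = 6.05234
14700 = 25600/(1 + 6.05234·e^(−0.0665t)) → 1 + 6.05234·e^(−0.0665t) = 1.7415
e^(−0.0665t) = 0.122514 → t = ln(8.16233)/0.0665 = 2.09953/0.0665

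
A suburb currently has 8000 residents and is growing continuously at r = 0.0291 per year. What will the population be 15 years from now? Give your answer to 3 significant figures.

P(15) = 8000 · e^(0.0291·15) = 8000 · e^(0.4365)
= 8000 · 1.54728 ≈ 12378.26

≈ 12,400 residents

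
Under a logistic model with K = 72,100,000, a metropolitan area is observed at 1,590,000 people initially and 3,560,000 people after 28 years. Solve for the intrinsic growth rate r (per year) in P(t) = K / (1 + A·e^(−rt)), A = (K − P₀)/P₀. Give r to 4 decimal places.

A = (72100000 − 1590000)/1590000 = 44.34591
3560000 = 72100000/(1 + 44.34591·e^(−r·28)) → e^(−28r) = (20.25281 − 1)/44.34591 = 0.434151
r = −ln(0.434151)/28 = 0.83436/28

r ≈ 0.0298 per year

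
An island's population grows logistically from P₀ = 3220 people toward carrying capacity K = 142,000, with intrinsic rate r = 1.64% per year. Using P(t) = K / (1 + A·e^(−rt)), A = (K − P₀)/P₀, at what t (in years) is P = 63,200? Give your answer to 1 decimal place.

A = (142000 − 3220)/3220 = 43.09938
63200 = 142000/(1 + 43.09938·e^(−0.0164t)) → 1 + 43.09938·e^(−0.0164t) = 2.24684
e^(−0.0164t) = 0.028929 → t = ln(34.56701)/0.0164 = 3.5429/0.0164

t ≈ 216.0 years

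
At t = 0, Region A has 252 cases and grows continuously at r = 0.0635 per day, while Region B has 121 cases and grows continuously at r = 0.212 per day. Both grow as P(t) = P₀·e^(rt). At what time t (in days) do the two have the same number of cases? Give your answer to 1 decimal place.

t ≈ 4.9 days

252·e^(0.0635t) = 121·e^(0.212t)
252/121 = e^((0.212 − 0.0635)t) → ln(2.08264) = 0.1485·t
t = 0.73364 / 0.1485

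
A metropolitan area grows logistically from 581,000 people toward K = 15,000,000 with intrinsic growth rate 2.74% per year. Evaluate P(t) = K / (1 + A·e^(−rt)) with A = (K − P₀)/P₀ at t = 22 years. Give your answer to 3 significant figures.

A = (15000000 − 581000)/581000 = 24.81756
P(22) = 15000000 / (1 + 24.81756·e^(−0.0274·22)) = 15000000 / (1 + 24.81756·0.547277)
= 15000000 / 14.58208 ≈ 1028659.81

≈ 1,030,000 people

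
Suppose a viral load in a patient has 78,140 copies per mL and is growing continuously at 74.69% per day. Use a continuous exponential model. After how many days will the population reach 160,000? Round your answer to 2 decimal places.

160000 = 78140 · e^(0.7469·t)
t = ln(160000/78140) / 0.7469 = ln(2.04761) / 0.7469 = 0.71667 / 0.7469

t ≈ 0.96 days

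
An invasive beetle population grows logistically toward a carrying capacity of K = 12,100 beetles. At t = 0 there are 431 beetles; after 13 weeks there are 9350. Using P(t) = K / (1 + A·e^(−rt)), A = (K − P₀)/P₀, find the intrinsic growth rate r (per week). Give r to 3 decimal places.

A = (12100 − 431)/431 = 27.07425
9350 = 12100/(1 + 27.07425·e^(−r·13)) → e^(−13r) = (1.29412 − 1)/27.07425 = 0.010863
r = −ln(0.010863)/13 = 4.52236/13

r ≈ 0.348 per week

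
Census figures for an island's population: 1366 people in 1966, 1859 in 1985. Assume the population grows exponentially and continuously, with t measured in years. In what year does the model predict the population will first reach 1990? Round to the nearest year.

r = ln(1859/1366) / 19 = 0.30815/19 ≈ 0.016219 per year
t = ln(1990/1366) / r = 0.37625/0.016219 ≈ 23.2 years after 1966

year 1989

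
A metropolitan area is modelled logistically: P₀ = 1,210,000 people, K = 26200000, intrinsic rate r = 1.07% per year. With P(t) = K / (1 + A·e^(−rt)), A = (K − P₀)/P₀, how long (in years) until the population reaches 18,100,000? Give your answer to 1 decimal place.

A = (26200000 − 1210000)/1210000 = 20.65289
18100000 = 26200000/(1 + 20.65289·e^(−0.0107t)) → 1 + 20.65289·e^(−0.0107t) = 1.44751
e^(−0.0107t) = 0.021668 → t = ln(46.15029)/0.0107 = 3.8319/0.0107

t ≈ 358.1 years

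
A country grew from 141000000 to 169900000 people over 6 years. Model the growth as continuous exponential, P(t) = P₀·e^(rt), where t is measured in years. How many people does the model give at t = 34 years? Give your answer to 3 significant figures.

≈ 406,000,000 people

r = ln(169900000/141000000) / 6 ≈ 0.031075 per year
P(34) = 141000000 · e^(0.031075·34) = 141000000 · 2.87643 ≈ 405576971.42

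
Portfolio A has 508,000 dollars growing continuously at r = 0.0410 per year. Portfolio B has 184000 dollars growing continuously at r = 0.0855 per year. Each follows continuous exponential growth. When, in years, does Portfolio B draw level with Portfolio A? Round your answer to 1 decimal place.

508000·e^(0.041t) = 184000·e^(0.0855t)
508000/184000 = e^((0.0855 − 0.041)t) → ln(2.76087) = 0.0445·t
t = 1.01555 / 0.0445

t ≈ 22.8 years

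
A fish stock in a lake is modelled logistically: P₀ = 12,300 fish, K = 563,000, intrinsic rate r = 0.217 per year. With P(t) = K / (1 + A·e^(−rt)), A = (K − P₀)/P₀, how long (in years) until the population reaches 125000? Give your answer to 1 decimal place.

A = (563000 − 12300)/12300 = 44.77236
125000 = 563000/(1 + 44.77236·e^(−0.217t)) → 1 + 44.77236·e^(−0.217t) = 4.504
e^(−0.217t) = 0.078263 → t = ln(12.7775)/0.217 = 2.54769/0.217

t ≈ 11.7 years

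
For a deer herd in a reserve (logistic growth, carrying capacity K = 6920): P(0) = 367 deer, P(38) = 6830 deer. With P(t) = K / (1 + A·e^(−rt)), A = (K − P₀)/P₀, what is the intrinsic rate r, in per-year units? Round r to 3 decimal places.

r ≈ 0.190 per year

A = (6920 − 367)/367 = 17.85559
6830 = 6920/(1 + 17.85559·e^(−r·38)) → e^(−38r) = (1.01318 − 1)/17.85559 = 0.000738
r = −ln(0.000738)/38 = 7.21159/38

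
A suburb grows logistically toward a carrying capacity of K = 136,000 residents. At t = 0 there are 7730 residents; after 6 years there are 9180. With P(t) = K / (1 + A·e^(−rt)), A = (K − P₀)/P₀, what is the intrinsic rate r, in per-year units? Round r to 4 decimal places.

r ≈ 0.0305 per year

A = (136000 − 7730)/7730 = 16.59379
9180 = 136000/(1 + 16.59379·e^(−r·6)) → e^(−6r) = (14.81481 − 1)/16.59379 = 0.832529
r = −ln(0.832529)/6 = 0.18329/6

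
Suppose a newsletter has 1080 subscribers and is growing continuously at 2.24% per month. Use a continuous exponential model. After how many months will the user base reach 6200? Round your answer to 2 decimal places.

6200 = 1080 · e^(0.0224·t)
t = ln(6200/1080) / 0.0224 = ln(5.74074) / 0.0224 = 1.74759 / 0.0224

t ≈ 78.02 months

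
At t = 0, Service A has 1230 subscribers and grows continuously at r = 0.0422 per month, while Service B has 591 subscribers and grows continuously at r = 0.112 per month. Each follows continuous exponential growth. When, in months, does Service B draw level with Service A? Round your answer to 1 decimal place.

1230·e^(0.0422t) = 591·e^(0.112t)
1230/591 = e^((0.112 − 0.0422)t) → ln(2.08122) = 0.0698·t
t = 0.73295 / 0.0698

t ≈ 10.5 months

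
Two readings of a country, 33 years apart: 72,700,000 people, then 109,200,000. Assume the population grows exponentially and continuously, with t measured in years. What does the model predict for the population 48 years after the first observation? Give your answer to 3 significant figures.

≈ 131,000,000 people

r = ln(109200000/72700000) / 33 ≈ 0.012328 per year
P(48) = 72700000 · e^(0.012328·48) = 72700000 · 1.80718 ≈ 131381879.08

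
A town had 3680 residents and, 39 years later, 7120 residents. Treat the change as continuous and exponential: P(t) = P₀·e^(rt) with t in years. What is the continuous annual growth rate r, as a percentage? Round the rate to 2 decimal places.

r ≈ 1.69% per year

7120 = 3680 · e^(r·39)
e^(39r) = 7120/3680 = 1.93478
r = ln(1.93478) / 39 = 0.65999 / 39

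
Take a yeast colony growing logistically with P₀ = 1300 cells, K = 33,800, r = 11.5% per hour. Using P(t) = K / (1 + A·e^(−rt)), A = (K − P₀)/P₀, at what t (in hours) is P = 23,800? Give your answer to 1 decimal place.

t ≈ 35.5 hours

A = (33800 − 1300)/1300 = 25
23800 = 33800/(1 + 25·e^(−0.115t)) → 1 + 25·e^(−0.115t) = 1.42017
e^(−0.115t) = 0.016807 → t = ln(59.5)/0.115 = 4.08598/0.115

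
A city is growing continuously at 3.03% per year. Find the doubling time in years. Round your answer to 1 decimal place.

doubling time = ln(2) / |r| = 0.69315 / 0.0303

doubling time ≈ 22.9 years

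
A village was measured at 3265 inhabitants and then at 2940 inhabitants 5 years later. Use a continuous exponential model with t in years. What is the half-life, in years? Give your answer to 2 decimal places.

half-life ≈ 33.05 years

r = ln(2940/3265) / 5 = ln(0.90046) / 5 ≈ -0.02097 per year
half-life = ln 2 / |r| = 0.69315 / 0.02097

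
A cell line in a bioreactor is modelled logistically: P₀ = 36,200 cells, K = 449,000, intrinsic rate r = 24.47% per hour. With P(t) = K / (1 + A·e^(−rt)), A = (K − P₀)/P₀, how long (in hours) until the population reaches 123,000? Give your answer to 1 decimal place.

t ≈ 6.0 hours

A = (449000 − 36200)/36200 = 11.40331
123000 = 449000/(1 + 11.40331·e^(−0.2447t)) → 1 + 11.40331·e^(−0.2447t) = 3.65041
e^(−0.2447t) = 0.232424 → t = ln(4.30248)/0.2447 = 1.45919/0.2447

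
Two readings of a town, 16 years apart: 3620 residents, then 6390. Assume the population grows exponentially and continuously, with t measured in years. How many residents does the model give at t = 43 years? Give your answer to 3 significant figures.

r = ln(6390/3620) / 16 ≈ 0.035516 per year
P(43) = 3620 · e^(0.035516·43) = 3620 · 4.60526 ≈ 16671.05

≈ 16,700 residents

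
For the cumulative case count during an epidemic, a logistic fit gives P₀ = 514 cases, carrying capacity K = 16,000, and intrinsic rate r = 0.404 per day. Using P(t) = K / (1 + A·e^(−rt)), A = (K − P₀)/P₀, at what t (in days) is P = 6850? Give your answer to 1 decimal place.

t ≈ 7.7 days

A = (16000 − 514)/514 = 30.1284
6850 = 16000/(1 + 30.1284·e^(−0.404t)) → 1 + 30.1284·e^(−0.404t) = 2.33577
e^(−0.404t) = 0.044336 → t = ln(22.55514)/0.404 = 3.11596/0.404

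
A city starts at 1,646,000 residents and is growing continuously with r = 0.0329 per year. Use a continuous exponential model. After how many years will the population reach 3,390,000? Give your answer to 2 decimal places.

t ≈ 21.96 years

3390000 = 1646000 · e^(0.0329·t)
t = ln(3390000/1646000) / 0.0329 = ln(2.05954) / 0.0329 = 0.72248 / 0.0329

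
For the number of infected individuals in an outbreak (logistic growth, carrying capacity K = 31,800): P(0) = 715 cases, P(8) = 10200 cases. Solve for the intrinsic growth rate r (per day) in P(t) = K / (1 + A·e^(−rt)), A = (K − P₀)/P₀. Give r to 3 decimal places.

r ≈ 0.378 per day

A = (31800 − 715)/715 = 43.47552
10200 = 31800/(1 + 43.47552·e^(−r·8)) → e^(−8r) = (3.11765 − 1)/43.47552 = 0.048709
r = −ln(0.048709)/8 = 3.02189/8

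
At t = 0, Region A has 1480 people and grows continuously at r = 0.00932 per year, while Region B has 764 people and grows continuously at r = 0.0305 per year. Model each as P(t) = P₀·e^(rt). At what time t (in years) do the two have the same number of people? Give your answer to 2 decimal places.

1480·e^(0.00932t) = 764·e^(0.0305t)
1480/764 = e^((0.0305 − 0.00932)t) → ln(1.93717) = 0.02118·t
t = 0.66123 / 0.02118

t ≈ 31.22 years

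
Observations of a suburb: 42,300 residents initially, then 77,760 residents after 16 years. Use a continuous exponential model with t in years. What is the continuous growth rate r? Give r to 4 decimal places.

r ≈ 0.0381 per year

77760 = 42300 · e^(r·16)
e^(16r) = 77760/42300 = 1.8383
r = ln(1.8383) / 16 = 0.60884 / 16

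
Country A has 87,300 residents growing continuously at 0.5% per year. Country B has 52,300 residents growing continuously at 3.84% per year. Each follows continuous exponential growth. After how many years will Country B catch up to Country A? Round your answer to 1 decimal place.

87300·e^(0.005t) = 52300·e^(0.0384t)
87300/52300 = e^((0.0384 − 0.005)t) → ln(1.66922) = 0.0334·t
t = 0.51235 / 0.0334

t ≈ 15.3 years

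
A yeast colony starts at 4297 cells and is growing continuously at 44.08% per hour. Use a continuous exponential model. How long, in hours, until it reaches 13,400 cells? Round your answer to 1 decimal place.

13400 = 4297 · e^(0.4408·t)
t = ln(13400/4297) / 0.4408 = ln(3.11845) / 0.4408 = 1.13734 / 0.4408

t ≈ 2.6 hours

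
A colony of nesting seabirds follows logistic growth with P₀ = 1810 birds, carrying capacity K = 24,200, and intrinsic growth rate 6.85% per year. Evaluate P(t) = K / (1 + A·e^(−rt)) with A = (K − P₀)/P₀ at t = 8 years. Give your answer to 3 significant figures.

≈ 2,970 birds

A = (24200 − 1810)/1810 = 12.37017
P(8) = 24200 / (1 + 12.37017·e^(−0.0685·8)) = 24200 / (1 + 12.37017·0.578105)
= 24200 / 8.15125 ≈ 2968.87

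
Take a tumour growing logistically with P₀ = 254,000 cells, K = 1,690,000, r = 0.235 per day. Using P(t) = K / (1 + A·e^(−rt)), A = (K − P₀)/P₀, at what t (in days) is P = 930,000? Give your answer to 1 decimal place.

t ≈ 8.2 days

A = (1690000 − 254000)/254000 = 5.65354
930000 = 1690000/(1 + 5.65354·e^(−0.235t)) → 1 + 5.65354·e^(−0.235t) = 1.8172
e^(−0.235t) = 0.144547 → t = ln(6.91815)/0.235 = 1.93415/0.235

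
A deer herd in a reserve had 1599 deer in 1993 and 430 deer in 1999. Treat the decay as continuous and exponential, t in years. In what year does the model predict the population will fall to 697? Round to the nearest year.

year 1997

r = ln(430/1599) / 6 = -1.31335/6 ≈ -0.218891 per year
t = ln(697/1599) / r = -0.83035/-0.218891 ≈ 3.79 years after 1993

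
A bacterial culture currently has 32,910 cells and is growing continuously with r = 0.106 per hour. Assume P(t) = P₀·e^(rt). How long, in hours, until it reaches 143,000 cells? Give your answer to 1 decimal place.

t ≈ 13.9 hours

143000 = 32910 · e^(0.106·t)
t = ln(143000/32910) / 0.106 = ln(4.34518) / 0.106 = 1.46907 / 0.106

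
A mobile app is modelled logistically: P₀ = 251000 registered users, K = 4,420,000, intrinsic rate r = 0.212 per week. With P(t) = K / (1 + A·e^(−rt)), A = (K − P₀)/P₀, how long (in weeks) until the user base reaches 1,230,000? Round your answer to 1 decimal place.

t ≈ 8.8 weeks

A = (4420000 − 251000)/251000 = 16.60956
1230000 = 4420000/(1 + 16.60956·e^(−0.212t)) → 1 + 16.60956·e^(−0.212t) = 3.5935
e^(−0.212t) = 0.156145 → t = ln(6.40431)/0.212 = 1.85697/0.212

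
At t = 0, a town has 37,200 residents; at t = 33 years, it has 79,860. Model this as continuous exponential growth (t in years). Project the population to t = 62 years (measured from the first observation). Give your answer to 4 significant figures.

r = ln(79860/37200) / 33 ≈ 0.02315 per year
P(62) = 37200 · e^(0.02315·62) = 37200 · 4.20103 ≈ 156278.47

≈ 156,300 residents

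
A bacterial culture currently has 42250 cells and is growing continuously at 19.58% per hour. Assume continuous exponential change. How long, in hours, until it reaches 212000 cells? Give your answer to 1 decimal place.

212000 = 42250 · e^(0.1958·t)
t = ln(212000/42250) / 0.1958 = ln(5.01775) / 0.1958 = 1.61298 / 0.1958

t ≈ 8.2 hours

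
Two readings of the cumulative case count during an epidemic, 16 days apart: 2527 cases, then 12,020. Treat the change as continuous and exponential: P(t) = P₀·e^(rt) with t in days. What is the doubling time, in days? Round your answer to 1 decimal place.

doubling time ≈ 7.1 days

r = ln(12020/2527) / 16 = ln(4.75663) / 16 ≈ 0.097471 per day
doubling time = ln 2 / |r| = 0.69315 / 0.097471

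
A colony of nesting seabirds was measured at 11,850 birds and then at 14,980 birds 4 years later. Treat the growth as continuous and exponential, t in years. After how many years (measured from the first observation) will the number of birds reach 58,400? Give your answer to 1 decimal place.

t ≈ 27.2 years

r = ln(14980/11850) / 4 ≈ 0.058597 per year
t = ln(58400/11850) / r = 1.59499 / 0.058597 ≈ 27.22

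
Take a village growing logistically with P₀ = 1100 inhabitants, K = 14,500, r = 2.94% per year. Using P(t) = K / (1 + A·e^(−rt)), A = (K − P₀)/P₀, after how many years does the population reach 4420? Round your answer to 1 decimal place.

A = (14500 − 1100)/1100 = 12.18182
4420 = 14500/(1 + 12.18182·e^(−0.0294t)) → 1 + 12.18182·e^(−0.0294t) = 3.28054
e^(−0.0294t) = 0.187209 → t = ln(5.34163)/0.0294 = 1.67553/0.0294

t ≈ 57.0 years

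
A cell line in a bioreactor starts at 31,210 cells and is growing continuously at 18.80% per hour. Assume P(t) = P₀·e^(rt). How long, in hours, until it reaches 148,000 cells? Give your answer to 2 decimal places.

t ≈ 8.28 hours

148000 = 31210 · e^(0.188·t)
t = ln(148000/31210) / 0.188 = ln(4.74207) / 0.188 = 1.55647 / 0.188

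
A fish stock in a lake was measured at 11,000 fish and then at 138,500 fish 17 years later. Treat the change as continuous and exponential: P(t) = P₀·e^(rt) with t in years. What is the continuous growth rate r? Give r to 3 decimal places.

r ≈ 0.149 per year

138500 = 11000 · e^(r·17)
e^(17r) = 138500/11000 = 12.59091
r = ln(12.59091) / 17 = 2.53298 / 17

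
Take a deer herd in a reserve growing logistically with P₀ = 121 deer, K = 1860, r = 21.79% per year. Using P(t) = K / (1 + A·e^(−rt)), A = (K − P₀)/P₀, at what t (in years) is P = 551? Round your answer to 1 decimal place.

t ≈ 8.3 years

A = (1860 − 121)/121 = 14.3719
551 = 1860/(1 + 14.3719·e^(−0.2179t)) → 1 + 14.3719·e^(−0.2179t) = 3.37568
e^(−0.2179t) = 0.1653 → t = ln(6.04959)/0.2179 = 1.79999/0.2179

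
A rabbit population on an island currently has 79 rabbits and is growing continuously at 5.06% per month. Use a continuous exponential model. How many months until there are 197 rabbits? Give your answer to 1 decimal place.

197 = 79 · e^(0.0506·t)
t = ln(197/79) / 0.0506 = ln(2.49367) / 0.0506 = 0.91376 / 0.0506

t ≈ 18.1 months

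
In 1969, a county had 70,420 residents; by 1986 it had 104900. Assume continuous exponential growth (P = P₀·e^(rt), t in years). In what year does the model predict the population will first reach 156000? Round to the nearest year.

year 2003

r = ln(104900/70420) / 17 = 0.39853/17 ≈ 0.023443 per year
t = ln(156000/70420) / r = 0.79538/0.023443 ≈ 33.93 years after 1969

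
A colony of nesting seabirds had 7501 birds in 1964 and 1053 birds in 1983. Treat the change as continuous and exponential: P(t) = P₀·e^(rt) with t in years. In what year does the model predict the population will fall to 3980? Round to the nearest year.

year 1970

r = ln(1053/7501) / 19 = -1.96339/19 ≈ -0.103336 per year
t = ln(3980/7501) / r = -0.63375/-0.103336 ≈ 6.13 years after 1964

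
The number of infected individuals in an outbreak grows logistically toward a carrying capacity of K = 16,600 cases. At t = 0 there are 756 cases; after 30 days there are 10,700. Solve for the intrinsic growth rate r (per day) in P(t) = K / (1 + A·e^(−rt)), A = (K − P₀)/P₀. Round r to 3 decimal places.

r ≈ 0.121 per day

A = (16600 − 756)/756 = 20.95767
10700 = 16600/(1 + 20.95767·e^(−r·30)) → e^(−30r) = (1.5514 − 1)/20.95767 = 0.02631
r = −ln(0.02631)/30 = 3.6378/30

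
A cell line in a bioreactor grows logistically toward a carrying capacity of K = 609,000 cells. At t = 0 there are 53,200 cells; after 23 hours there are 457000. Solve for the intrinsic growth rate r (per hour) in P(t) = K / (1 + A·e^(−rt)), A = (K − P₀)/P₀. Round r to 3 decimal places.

r ≈ 0.150 per hour

A = (609000 − 53200)/53200 = 10.44737
457000 = 609000/(1 + 10.44737·e^(−r·23)) → e^(−23r) = (1.3326 − 1)/10.44737 = 0.031836
r = −ln(0.031836)/23 = 3.44715/23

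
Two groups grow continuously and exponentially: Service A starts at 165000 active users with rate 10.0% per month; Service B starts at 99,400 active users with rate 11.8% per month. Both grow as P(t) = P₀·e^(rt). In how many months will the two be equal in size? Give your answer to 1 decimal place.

165000·e^(0.1t) = 99400·e^(0.118t)
165000/99400 = e^((0.118 − 0.1)t) → ln(1.65996) = 0.018·t
t = 0.50679 / 0.018

t ≈ 28.2 months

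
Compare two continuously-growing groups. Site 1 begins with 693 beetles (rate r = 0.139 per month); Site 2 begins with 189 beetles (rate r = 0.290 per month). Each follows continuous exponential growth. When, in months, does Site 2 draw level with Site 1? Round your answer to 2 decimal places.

t ≈ 8.60 months

693·e^(0.139t) = 189·e^(0.29t)
693/189 = e^((0.29 − 0.139)t) → ln(3.66667) = 0.151·t
t = 1.29928 / 0.151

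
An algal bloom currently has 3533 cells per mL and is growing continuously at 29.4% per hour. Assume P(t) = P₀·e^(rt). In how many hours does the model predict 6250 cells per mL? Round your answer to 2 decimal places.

6250 = 3533 · e^(0.294·t)
t = ln(6250/3533) / 0.294 = ln(1.76903) / 0.294 = 0.57043 / 0.294

t ≈ 1.94 hours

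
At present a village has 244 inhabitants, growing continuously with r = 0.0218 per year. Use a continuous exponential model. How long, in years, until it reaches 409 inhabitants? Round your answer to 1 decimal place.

409 = 244 · e^(0.0218·t)
t = ln(409/244) / 0.0218 = ln(1.67623) / 0.0218 = 0.51655 / 0.0218

t ≈ 23.7 years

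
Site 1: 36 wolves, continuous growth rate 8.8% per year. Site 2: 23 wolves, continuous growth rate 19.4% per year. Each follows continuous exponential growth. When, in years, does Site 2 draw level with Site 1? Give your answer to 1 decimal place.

t ≈ 4.2 years

36·e^(0.088t) = 23·e^(0.194t)
36/23 = e^((0.194 − 0.088)t) → ln(1.56522) = 0.106·t
t = 0.44802 / 0.106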